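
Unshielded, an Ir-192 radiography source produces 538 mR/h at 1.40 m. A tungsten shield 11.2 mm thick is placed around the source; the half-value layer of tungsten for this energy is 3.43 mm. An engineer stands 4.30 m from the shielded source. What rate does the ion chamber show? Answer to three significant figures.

Distance alone: (1.40/4.30)² = 0.1060, so 538 × 0.1060 = 57.03 mR/h.
Shield: 11.2/3.43 = 3.265 half-value layers → attenuation 2^(−3.265) = 0.1040.
Combined: 57.03 × 0.1040 = 5.931 mR/h.

5.93 mR/h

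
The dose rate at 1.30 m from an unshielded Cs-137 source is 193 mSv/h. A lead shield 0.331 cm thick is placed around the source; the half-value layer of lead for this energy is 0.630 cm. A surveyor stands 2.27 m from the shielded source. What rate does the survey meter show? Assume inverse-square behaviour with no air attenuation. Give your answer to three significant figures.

Distance alone: (1.30/2.27)² = 0.3280, so 193 × 0.3280 = 63.30 mSv/h.
Shield: 0.331/0.630 = 0.5254 half-value layers → attenuation 2^(−0.5254) = 0.6948.
Combined: 63.30 × 0.6948 = 43.98 mSv/h.

44.0 mSv/h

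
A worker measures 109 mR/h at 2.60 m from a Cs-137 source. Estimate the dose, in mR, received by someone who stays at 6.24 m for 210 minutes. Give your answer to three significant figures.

Intensity scales as (d₁/d₂)², so rate at 6.24 m:
(2.60/6.24)² = 0.1736, so 109 × 0.1736 = 18.92 mR/h.
Dose = rate × time = 18.92 mR/h × 3.500 h = 66.22 mR.

66.2 mR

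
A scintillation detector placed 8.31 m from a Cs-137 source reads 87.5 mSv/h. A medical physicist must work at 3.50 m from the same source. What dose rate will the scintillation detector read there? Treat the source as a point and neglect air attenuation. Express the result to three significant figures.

Using I₁d₁² = I₂d₂², scaling from 8.31 m to 3.50 m:
(8.31/3.50)² = 5.637, so 87.5 × 5.637 = 493.2 mSv/h.

493 mSv/h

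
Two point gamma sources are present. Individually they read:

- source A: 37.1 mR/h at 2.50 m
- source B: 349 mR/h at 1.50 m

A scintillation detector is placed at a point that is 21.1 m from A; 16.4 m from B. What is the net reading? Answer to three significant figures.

3.44 mR/h

By superposition, sum each source's inverse-square contribution:
A: 37.1 × (2.50/21.1)² = 0.5208 mR/h
B: 349 × (1.50/16.4)² = 2.920 mR/h
Total = 0.5208 + 2.920 = 3.441 mR/h.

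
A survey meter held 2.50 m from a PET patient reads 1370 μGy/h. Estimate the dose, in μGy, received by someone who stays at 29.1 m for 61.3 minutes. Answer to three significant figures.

10.3 μGy

Using I₁d₁² = I₂d₂², rate at 29.1 m:
1370 × (2.50/29.1)² = 1370 × 0.007381 = 10.11 μGy/h.
Dose = rate × time = 10.11 μGy/h × 1.022 h = 10.33 μGy.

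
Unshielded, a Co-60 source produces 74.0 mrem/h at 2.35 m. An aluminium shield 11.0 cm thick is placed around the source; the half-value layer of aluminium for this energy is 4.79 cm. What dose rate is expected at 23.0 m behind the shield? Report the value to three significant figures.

Distance alone: (2.35/23.0)² = 0.01044, so 74.0 × 0.01044 = 0.7726 mrem/h.
Shield: 11.0/4.79 = 2.296 half-value layers → attenuation 2^(−2.296) = 0.2036.
Combined: 0.7726 × 0.2036 = 0.1573 mrem/h.

0.157 mrem/h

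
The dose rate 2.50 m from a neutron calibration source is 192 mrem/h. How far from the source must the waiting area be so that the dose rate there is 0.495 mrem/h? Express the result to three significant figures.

Using I₁d₁² = I₂d₂², d₂ = d₁·√(I₁/I₂).
I₁/I₂ = 192/0.495 = 387.9, so d₂ = 2.50 × √387.9 = 49.24 m.

49.2 m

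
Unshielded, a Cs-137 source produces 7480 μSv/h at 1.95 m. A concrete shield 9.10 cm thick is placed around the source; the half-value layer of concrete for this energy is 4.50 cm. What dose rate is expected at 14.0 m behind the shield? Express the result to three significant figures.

35.7 μSv/h

Distance alone: (1.95/14.0)² = 0.01940, so 7480 × 0.01940 = 145.1 μSv/h.
Shield: 9.10/4.50 = 2.022 half-value layers → attenuation 2^(−2.022) = 0.2462.
Combined: 145.1 × 0.2462 = 35.72 μSv/h.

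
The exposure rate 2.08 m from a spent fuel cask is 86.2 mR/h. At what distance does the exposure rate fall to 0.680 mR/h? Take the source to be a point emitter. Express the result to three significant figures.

23.4 m

Intensity scales as (d₁/d₂)², so d₂ = d₁·√(I₁/I₂).
I₁/I₂ = 86.2/0.680 = 126.8, so d₂ = 2.08 × √126.8 = 23.42 m.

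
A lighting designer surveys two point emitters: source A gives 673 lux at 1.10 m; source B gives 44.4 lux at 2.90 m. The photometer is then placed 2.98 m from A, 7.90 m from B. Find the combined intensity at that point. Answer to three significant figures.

Each source contributes Iᵢ·(dᵢ/rᵢ)²; contributions add.
A: 673 × (1.10/2.98)² = 91.70 lux
B: 44.4 × (2.90/7.90)² = 5.983 lux
Total = 91.70 + 5.983 = 97.68 lux.

97.7 lux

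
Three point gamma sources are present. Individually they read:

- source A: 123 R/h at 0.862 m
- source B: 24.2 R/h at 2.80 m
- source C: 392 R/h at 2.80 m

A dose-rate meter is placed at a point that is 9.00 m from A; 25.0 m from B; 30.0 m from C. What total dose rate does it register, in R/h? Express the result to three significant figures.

By superposition, sum each source's inverse-square contribution:
A: 123 × (0.862/9.00)² = 1.128 R/h
B: 24.2 × (2.80/25.0)² = 0.3036 R/h
C: 392 × (2.80/30.0)² = 3.415 R/h
Total = 1.128 + 0.3036 + 3.415 = 4.847 R/h.

4.85 R/h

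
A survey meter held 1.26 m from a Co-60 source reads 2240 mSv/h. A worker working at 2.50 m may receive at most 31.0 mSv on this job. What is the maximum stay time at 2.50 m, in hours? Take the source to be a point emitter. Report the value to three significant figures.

0.0545 h

By the inverse-square law, rate at 2.50 m:
2240 × (1.26/2.50)² = 2240 × 0.2540 = 569.0 mSv/h.
Stay time = 31.0 mSv ÷ 569.0 mSv/h = 0.05448 h.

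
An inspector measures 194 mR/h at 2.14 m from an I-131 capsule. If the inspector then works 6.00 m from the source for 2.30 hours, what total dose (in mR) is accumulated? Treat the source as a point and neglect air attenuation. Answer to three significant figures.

56.8 mR

Since intensity falls as 1/r², rate at 6.00 m:
194 × (2.14/6.00)² = 194 × 0.1272 = 24.68 mR/h.
Dose = rate × time = 24.68 mR/h × 2.300 h = 56.76 mR.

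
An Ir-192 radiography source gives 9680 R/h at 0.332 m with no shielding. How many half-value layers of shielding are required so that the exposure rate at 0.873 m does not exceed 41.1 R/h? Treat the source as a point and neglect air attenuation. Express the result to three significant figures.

At 0.873 m, distance alone gives (0.332/0.873)² = 0.1446, so 9680 × 0.1446 = 1400 R/h.
Further attenuation needed: 1400/41.1 = 34.06.
n = log₂(34.06) = 5.090 half-value layers.

5.09 half-value layers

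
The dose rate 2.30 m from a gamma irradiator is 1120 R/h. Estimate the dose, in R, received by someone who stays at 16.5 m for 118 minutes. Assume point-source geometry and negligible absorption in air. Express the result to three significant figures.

42.8 R

Since intensity falls as 1/r², rate at 16.5 m:
(2.30/16.5)² = 0.01943, so 1120 × 0.01943 = 21.76 R/h.
Dose = rate × time = 21.76 R/h × 1.967 h = 42.80 R.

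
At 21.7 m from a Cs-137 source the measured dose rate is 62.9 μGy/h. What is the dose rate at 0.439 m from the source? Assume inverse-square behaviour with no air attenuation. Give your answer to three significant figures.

Using I₁d₁² = I₂d₂², scaling from 21.7 m to 0.439 m:
62.9 × (21.7/0.439)² = 62.9 × 2443 = 153700 μGy/h.

154000 μGy/h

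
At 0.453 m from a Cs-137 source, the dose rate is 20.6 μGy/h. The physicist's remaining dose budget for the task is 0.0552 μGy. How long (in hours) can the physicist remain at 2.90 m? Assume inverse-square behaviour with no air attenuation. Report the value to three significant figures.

0.110 h

Using I₁d₁² = I₂d₂², rate at 2.90 m:
(0.453/2.90)² = 0.02440, so 20.6 × 0.02440 = 0.5026 μGy/h.
Stay time = 0.0552 μGy ÷ 0.5026 μGy/h = 0.1098 h.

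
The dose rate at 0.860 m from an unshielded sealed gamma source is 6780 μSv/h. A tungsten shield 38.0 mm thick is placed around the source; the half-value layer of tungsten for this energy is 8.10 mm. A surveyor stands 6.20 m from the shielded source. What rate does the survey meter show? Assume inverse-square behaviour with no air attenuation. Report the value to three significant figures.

5.05 μSv/h

Distance alone: 6780 × (0.860/6.20)² = 6780 × 0.01924 = 130.4 μSv/h.
Shield: 38.0/8.10 = 4.691 half-value layers → attenuation 2^(−4.691) = 0.03871.
Combined: 130.4 × 0.03871 = 5.048 μSv/h.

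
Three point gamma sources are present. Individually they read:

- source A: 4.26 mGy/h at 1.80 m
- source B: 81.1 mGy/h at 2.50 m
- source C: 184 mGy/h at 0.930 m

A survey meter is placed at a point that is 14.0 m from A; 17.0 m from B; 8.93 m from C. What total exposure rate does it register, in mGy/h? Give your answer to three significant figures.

3.82 mGy/h

By superposition, sum each source's inverse-square contribution:
A: 4.26 × (1.80/14.0)² = 0.07042 mGy/h
B: 81.1 × (2.50/17.0)² = 1.754 mGy/h
C: 184 × (0.930/8.93)² = 1.996 mGy/h
Total = 0.07042 + 1.754 + 1.996 = 3.820 mGy/h.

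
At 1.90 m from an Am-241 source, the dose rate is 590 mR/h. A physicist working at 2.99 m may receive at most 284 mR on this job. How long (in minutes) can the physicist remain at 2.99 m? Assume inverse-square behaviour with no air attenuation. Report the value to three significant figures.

71.5 min

Since intensity falls as 1/r², rate at 2.99 m:
590 × (1.90/2.99)² = 590 × 0.4038 = 238.2 mR/h.
Stay time = 284 mR ÷ 238.2 mR/h = 1.192 h = 71.52 min.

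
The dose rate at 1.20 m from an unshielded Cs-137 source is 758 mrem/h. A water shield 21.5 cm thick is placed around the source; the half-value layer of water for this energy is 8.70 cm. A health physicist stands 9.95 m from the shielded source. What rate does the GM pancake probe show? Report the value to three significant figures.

Distance alone: 758 × (1.20/9.95)² = 758 × 0.01455 = 11.03 mrem/h.
Shield: 21.5/8.70 = 2.471 half-value layers → attenuation 2^(−2.471) = 0.1804.
Combined: 11.03 × 0.1804 = 1.990 mrem/h.

1.99 mrem/h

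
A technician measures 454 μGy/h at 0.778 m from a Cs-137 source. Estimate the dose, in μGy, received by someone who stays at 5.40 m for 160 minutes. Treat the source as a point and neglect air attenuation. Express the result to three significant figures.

25.1 μGy

Since intensity falls as 1/r², rate at 5.40 m:
454 × (0.778/5.40)² = 454 × 0.02076 = 9.425 μGy/h.
Dose = rate × time = 9.425 μGy/h × 2.667 h = 25.14 μGy.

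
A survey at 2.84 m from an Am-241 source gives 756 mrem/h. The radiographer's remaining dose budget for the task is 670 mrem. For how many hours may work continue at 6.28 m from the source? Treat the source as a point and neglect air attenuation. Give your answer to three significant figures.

4.33 h

Intensity scales as (d₁/d₂)², so rate at 6.28 m:
756 × (2.84/6.28)² = 756 × 0.2045 = 154.6 mrem/h.
Stay time = 670 mrem ÷ 154.6 mrem/h = 4.334 h.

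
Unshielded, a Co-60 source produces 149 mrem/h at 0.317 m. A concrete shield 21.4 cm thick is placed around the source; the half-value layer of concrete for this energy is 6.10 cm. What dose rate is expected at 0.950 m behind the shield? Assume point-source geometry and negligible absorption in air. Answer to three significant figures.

Distance alone: (0.317/0.950)² = 0.1113, so 149 × 0.1113 = 16.58 mrem/h.
Shield: 21.4/6.10 = 3.508 half-value layers → attenuation 2^(−3.508) = 0.08790.
Combined: 16.58 × 0.08790 = 1.457 mrem/h.

1.46 mrem/h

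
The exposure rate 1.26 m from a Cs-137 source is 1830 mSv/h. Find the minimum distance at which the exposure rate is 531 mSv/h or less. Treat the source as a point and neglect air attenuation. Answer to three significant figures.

By the inverse-square law, d₂ = d₁·√(I₁/I₂).
I₁/I₂ = 1830/531 = 3.446, so d₂ = 1.26 × √3.446 = 2.339 m.

2.34 m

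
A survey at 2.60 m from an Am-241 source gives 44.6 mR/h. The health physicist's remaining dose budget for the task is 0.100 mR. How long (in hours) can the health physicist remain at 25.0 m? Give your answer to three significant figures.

By the inverse-square law, rate at 25.0 m:
(2.60/25.0)² = 0.01082, so 44.6 × 0.01082 = 0.4826 mR/h.
Stay time = 0.100 mR ÷ 0.4826 mR/h = 0.2072 h.

0.207 h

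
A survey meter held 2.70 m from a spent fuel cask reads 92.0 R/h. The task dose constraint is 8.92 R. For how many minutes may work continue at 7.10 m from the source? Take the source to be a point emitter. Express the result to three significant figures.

By the inverse-square law, rate at 7.10 m:
(2.70/7.10)² = 0.1446, so 92.0 × 0.1446 = 13.30 R/h.
Stay time = 8.92 R ÷ 13.30 R/h = 0.6707 h = 40.24 min.

40.2 min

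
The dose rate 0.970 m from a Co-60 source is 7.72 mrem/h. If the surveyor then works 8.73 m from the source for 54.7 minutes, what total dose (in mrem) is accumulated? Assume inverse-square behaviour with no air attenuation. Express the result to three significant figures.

Intensity scales as (d₁/d₂)², so rate at 8.73 m:
(0.970/8.73)² = 0.01235, so 7.72 × 0.01235 = 0.09534 mrem/h.
Dose = rate × time = 0.09534 mrem/h × 0.9117 h = 0.08692 mrem.

0.0869 mrem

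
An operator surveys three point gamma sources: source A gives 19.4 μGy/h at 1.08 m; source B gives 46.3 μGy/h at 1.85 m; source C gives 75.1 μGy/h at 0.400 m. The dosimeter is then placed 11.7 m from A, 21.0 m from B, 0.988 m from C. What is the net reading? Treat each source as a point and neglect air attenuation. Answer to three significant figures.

12.8 μGy/h

Each source contributes Iᵢ·(dᵢ/rᵢ)²; contributions add.
A: 19.4 × (1.08/11.7)² = 0.1653 μGy/h
B: 46.3 × (1.85/21.0)² = 0.3593 μGy/h
C: 75.1 × (0.400/0.988)² = 12.31 μGy/h
Total = 0.1653 + 0.3593 + 12.31 = 12.83 μGy/h.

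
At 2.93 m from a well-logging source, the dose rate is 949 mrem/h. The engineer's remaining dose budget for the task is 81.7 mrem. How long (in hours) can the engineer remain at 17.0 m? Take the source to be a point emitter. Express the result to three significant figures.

Intensity scales as (d₁/d₂)², so rate at 17.0 m:
(2.93/17.0)² = 0.02971, so 949 × 0.02971 = 28.19 mrem/h.
Stay time = 81.7 mrem ÷ 28.19 mrem/h = 2.898 h.

2.90 h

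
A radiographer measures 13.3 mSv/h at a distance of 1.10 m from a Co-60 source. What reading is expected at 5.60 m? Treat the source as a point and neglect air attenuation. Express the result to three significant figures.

Using I₁d₁² = I₂d₂², the rate at 5.60 m is
13.3 × (1.10/5.60)² = 13.3 × 0.03858 = 0.5131 mSv/h.

0.513 mSv/h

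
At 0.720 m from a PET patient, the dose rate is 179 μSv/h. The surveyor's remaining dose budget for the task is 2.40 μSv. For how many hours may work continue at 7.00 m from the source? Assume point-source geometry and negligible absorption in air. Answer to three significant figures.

1.27 h

By the inverse-square law, rate at 7.00 m:
(0.720/7.00)² = 0.01058, so 179 × 0.01058 = 1.894 μSv/h.
Stay time = 2.40 μSv ÷ 1.894 μSv/h = 1.267 h.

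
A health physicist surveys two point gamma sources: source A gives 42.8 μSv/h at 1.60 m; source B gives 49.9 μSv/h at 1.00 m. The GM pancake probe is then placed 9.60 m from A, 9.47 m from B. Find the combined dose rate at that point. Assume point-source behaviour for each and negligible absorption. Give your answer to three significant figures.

1.75 μSv/h

By superposition, sum each source's inverse-square contribution:
A: 42.8 × (1.60/9.60)² = 1.189 μSv/h
B: 49.9 × (1.00/9.47)² = 0.5564 μSv/h
Total = 1.189 + 0.5564 = 1.745 μSv/h.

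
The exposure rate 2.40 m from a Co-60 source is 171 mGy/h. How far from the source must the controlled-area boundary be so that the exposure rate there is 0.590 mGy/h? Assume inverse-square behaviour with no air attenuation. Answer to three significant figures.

Since intensity falls as 1/r², d₂ = d₁·√(I₁/I₂).
I₁/I₂ = 171/0.590 = 289.8, so d₂ = 2.40 × √289.8 = 40.86 m.

40.9 m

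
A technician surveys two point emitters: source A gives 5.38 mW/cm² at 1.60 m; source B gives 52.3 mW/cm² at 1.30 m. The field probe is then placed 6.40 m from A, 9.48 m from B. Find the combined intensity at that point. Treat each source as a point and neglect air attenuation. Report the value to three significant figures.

1.32 mW/cm²

By superposition, sum each source's inverse-square contribution:
A: 5.38 × (1.60/6.40)² = 0.3362 mW/cm²
B: 52.3 × (1.30/9.48)² = 0.9835 mW/cm²
Total = 0.3362 + 0.9835 = 1.320 mW/cm².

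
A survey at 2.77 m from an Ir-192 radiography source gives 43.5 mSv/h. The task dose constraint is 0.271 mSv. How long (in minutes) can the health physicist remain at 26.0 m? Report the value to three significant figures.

Intensity scales as (d₁/d₂)², so rate at 26.0 m:
43.5 × (2.77/26.0)² = 43.5 × 0.01135 = 0.4937 mSv/h.
Stay time = 0.271 mSv ÷ 0.4937 mSv/h = 0.5489 h = 32.93 min.

32.9 min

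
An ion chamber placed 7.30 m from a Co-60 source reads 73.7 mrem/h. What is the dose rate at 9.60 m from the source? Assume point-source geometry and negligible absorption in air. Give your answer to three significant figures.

Using I₁d₁² = I₂d₂², scaling from 7.30 m to 9.60 m:
(7.30/9.60)² = 0.5782, so 73.7 × 0.5782 = 42.61 mrem/h.

42.6 mrem/h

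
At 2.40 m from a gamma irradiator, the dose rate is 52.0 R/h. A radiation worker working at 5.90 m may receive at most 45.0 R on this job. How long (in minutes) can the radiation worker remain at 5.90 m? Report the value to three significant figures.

Since intensity falls as 1/r², rate at 5.90 m:
52.0 × (2.40/5.90)² = 52.0 × 0.1655 = 8.606 R/h.
Stay time = 45.0 R ÷ 8.606 R/h = 5.229 h = 313.7 min.

314 min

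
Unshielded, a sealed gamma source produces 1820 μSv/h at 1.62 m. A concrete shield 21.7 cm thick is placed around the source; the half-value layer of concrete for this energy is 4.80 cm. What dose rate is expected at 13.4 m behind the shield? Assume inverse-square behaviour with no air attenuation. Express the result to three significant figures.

Distance alone: (1.62/13.4)² = 0.01462, so 1820 × 0.01462 = 26.61 μSv/h.
Shield: 21.7/4.80 = 4.521 half-value layers → attenuation 2^(−4.521) = 0.04356.
Combined: 26.61 × 0.04356 = 1.159 μSv/h.

1.16 μSv/h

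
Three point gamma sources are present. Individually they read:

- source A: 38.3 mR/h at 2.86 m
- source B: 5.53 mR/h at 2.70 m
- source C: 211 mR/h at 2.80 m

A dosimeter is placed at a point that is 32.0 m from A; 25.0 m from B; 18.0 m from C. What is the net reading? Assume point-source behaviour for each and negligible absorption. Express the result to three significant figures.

Each source contributes Iᵢ·(dᵢ/rᵢ)²; contributions add.
A: 38.3 × (2.86/32.0)² = 0.3059 mR/h
B: 5.53 × (2.70/25.0)² = 0.06450 mR/h
C: 211 × (2.80/18.0)² = 5.106 mR/h
Total = 0.3059 + 0.06450 + 5.106 = 5.476 mR/h.

5.48 mR/h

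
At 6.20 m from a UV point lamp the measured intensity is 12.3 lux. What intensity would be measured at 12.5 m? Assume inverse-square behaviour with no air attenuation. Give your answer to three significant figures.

Applying the 1/r² law, scaling from 6.20 m to 12.5 m:
12.3 × (6.20/12.5)² = 12.3 × 0.2460 = 3.026 lux.

3.03 lux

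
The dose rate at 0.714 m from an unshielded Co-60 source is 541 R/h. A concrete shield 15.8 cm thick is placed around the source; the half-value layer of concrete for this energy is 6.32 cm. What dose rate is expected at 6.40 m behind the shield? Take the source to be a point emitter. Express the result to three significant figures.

Distance alone: (0.714/6.40)² = 0.01245, so 541 × 0.01245 = 6.735 R/h.
Shield: 15.8/6.32 = 2.500 half-value layers → attenuation 2^(−2.500) = 0.1768.
Combined: 6.735 × 0.1768 = 1.191 R/h.

1.19 R/h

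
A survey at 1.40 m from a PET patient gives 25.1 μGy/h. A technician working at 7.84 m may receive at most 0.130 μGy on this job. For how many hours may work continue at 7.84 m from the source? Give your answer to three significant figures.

0.162 h

Applying the 1/r² law, rate at 7.84 m:
25.1 × (1.40/7.84)² = 25.1 × 0.03189 = 0.8004 μGy/h.
Stay time = 0.130 μGy ÷ 0.8004 μGy/h = 0.1624 h.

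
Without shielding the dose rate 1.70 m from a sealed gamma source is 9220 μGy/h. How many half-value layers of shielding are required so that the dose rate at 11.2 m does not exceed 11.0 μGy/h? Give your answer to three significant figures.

At 11.2 m, distance alone gives (1.70/11.2)² = 0.02304, so 9220 × 0.02304 = 212.4 μGy/h.
Further attenuation needed: 212.4/11.0 = 19.31.
n = log₂(19.31) = 4.271 half-value layers.

4.27 half-value layers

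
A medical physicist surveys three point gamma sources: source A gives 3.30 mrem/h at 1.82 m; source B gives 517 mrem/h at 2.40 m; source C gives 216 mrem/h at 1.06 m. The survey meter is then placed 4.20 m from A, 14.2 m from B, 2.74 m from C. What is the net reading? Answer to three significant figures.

By superposition, sum each source's inverse-square contribution:
A: 3.30 × (1.82/4.20)² = 0.6197 mrem/h
B: 517 × (2.40/14.2)² = 14.77 mrem/h
C: 216 × (1.06/2.74)² = 32.33 mrem/h
Total = 0.6197 + 14.77 + 32.33 = 47.72 mrem/h.

47.7 mrem/h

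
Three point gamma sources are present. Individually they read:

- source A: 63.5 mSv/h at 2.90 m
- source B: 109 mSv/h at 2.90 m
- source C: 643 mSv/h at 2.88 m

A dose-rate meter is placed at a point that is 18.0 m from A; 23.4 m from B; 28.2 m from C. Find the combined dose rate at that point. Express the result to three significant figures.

Each source contributes Iᵢ·(dᵢ/rᵢ)²; contributions add.
A: 63.5 × (2.90/18.0)² = 1.648 mSv/h
B: 109 × (2.90/23.4)² = 1.674 mSv/h
C: 643 × (2.88/28.2)² = 6.707 mSv/h
Total = 1.648 + 1.674 + 6.707 = 10.03 mSv/h.

10.0 mSv/h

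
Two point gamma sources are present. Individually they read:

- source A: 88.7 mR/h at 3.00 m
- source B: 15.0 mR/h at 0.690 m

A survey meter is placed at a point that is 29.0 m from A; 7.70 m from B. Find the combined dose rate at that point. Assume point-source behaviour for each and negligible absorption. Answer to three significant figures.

By superposition, sum each source's inverse-square contribution:
A: 88.7 × (3.00/29.0)² = 0.9492 mR/h
B: 15.0 × (0.690/7.70)² = 0.1205 mR/h
Total = 0.9492 + 0.1205 = 1.070 mR/h.

1.07 mR/h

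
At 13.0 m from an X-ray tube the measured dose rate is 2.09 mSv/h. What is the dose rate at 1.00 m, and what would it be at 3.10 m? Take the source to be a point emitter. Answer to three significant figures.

By the inverse-square law,
At 1.00 m: (13.0/1.00)² = 169.0, so 2.09 × 169.0 = 353.2 mSv/h
At 3.10 m: (1.00/3.10)² = 0.1041, so 353.2 × 0.1041 = 36.77 mSv/h.

353 mSv/h; 36.8 mSv/h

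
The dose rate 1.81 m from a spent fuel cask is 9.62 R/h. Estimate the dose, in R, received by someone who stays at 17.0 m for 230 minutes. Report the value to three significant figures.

0.418 R

Using I₁d₁² = I₂d₂², rate at 17.0 m:
(1.81/17.0)² = 0.01134, so 9.62 × 0.01134 = 0.1091 R/h.
Dose = rate × time = 0.1091 R/h × 3.833 h = 0.4182 R.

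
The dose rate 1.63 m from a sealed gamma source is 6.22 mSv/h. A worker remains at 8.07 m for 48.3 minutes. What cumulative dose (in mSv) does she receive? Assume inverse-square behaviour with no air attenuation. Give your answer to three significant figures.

Applying the 1/r² law, rate at 8.07 m:
(1.63/8.07)² = 0.04080, so 6.22 × 0.04080 = 0.2538 mSv/h.
Dose = rate × time = 0.2538 mSv/h × 0.8050 h = 0.2043 mSv.

0.204 mSv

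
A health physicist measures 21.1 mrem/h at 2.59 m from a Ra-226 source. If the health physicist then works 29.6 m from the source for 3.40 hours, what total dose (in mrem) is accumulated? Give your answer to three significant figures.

0.549 mrem

By the inverse-square law, rate at 29.6 m:
(2.59/29.6)² = 0.007656, so 21.1 × 0.007656 = 0.1615 mrem/h.
Dose = rate × time = 0.1615 mrem/h × 3.400 h = 0.5491 mrem.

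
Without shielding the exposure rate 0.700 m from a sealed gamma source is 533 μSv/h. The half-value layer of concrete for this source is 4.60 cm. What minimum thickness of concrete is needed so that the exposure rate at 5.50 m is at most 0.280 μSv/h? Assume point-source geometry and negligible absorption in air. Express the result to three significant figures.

22.8 cm

At 5.50 m, distance alone gives (0.700/5.50)² = 0.01620, so 533 × 0.01620 = 8.635 μSv/h.
Further attenuation needed: 8.635/0.280 = 30.84.
n = log₂(30.84) = 4.947 half-value layers.
Thickness = 4.947 × 4.60 cm = 22.76 cm.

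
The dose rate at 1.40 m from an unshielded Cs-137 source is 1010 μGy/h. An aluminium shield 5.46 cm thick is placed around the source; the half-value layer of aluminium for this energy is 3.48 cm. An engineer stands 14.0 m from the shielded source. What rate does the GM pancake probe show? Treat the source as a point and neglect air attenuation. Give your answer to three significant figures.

Distance alone: (1.40/14.0)² = 0.01000, so 1010 × 0.01000 = 10.10 μGy/h.
Shield: 5.46/3.48 = 1.569 half-value layers → attenuation 2^(−1.569) = 0.3370.
Combined: 10.10 × 0.3370 = 3.404 μGy/h.

3.40 μGy/h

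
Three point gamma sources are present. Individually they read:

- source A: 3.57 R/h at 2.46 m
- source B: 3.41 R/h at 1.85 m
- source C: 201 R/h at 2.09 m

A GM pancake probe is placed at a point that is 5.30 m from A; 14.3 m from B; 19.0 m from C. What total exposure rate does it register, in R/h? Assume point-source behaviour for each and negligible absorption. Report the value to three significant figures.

Each source contributes Iᵢ·(dᵢ/rᵢ)²; contributions add.
A: 3.57 × (2.46/5.30)² = 0.7691 R/h
B: 3.41 × (1.85/14.3)² = 0.05707 R/h
C: 201 × (2.09/19.0)² = 2.432 R/h
Total = 0.7691 + 0.05707 + 2.432 = 3.258 R/h.

3.26 R/h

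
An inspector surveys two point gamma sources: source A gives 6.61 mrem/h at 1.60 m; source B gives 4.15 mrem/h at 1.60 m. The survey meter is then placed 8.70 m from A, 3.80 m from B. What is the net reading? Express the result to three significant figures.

0.959 mrem/h

Each source contributes Iᵢ·(dᵢ/rᵢ)²; contributions add.
A: 6.61 × (1.60/8.70)² = 0.2236 mrem/h
B: 4.15 × (1.60/3.80)² = 0.7357 mrem/h
Total = 0.2236 + 0.7357 = 0.9593 mrem/h.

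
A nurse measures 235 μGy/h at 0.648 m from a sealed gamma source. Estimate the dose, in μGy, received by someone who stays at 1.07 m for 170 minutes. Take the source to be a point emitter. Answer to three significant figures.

Applying the 1/r² law, rate at 1.07 m:
(0.648/1.07)² = 0.3668, so 235 × 0.3668 = 86.20 μGy/h.
Dose = rate × time = 86.20 μGy/h × 2.833 h = 244.2 μGy.

244 μGy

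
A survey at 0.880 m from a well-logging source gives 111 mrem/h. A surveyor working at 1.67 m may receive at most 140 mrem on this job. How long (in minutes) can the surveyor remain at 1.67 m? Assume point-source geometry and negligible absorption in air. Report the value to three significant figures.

Using I₁d₁² = I₂d₂², rate at 1.67 m:
111 × (0.880/1.67)² = 111 × 0.2777 = 30.82 mrem/h.
Stay time = 140 mrem ÷ 30.82 mrem/h = 4.543 h = 272.6 min.

273 min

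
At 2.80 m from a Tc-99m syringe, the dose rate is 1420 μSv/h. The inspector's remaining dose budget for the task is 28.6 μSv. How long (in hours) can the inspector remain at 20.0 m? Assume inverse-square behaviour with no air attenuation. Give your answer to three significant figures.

1.03 h

Since intensity falls as 1/r², rate at 20.0 m:
(2.80/20.0)² = 0.01960, so 1420 × 0.01960 = 27.83 μSv/h.
Stay time = 28.6 μSv ÷ 27.83 μSv/h = 1.028 h.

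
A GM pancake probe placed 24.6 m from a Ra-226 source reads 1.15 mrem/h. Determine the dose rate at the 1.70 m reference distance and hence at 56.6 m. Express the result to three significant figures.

Applying the 1/r² law,
At 1.70 m: (24.6/1.70)² = 209.4, so 1.15 × 209.4 = 240.8 mrem/h
At 56.6 m: 240.8 × (1.70/56.6)² = 240.8 × 0.0009021 = 0.2172 mrem/h.

241 mrem/h; 0.217 mrem/h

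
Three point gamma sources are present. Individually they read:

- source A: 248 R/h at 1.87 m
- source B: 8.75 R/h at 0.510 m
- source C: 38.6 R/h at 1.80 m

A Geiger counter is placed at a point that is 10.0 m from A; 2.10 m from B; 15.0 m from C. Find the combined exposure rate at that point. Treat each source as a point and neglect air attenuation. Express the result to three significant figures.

By superposition, sum each source's inverse-square contribution:
A: 248 × (1.87/10.0)² = 8.672 R/h
B: 8.75 × (0.510/2.10)² = 0.5161 R/h
C: 38.6 × (1.80/15.0)² = 0.5558 R/h
Total = 8.672 + 0.5161 + 0.5558 = 9.744 R/h.

9.74 R/h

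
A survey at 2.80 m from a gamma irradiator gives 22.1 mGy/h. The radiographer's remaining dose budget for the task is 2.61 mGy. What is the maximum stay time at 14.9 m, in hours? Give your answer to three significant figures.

Applying the 1/r² law, rate at 14.9 m:
(2.80/14.9)² = 0.03531, so 22.1 × 0.03531 = 0.7804 mGy/h.
Stay time = 2.61 mGy ÷ 0.7804 mGy/h = 3.344 h.

3.34 h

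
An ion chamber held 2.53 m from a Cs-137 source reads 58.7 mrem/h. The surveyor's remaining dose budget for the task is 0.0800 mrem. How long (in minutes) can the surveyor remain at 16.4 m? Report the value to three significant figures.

Intensity scales as (d₁/d₂)², so rate at 16.4 m:
58.7 × (2.53/16.4)² = 58.7 × 0.02380 = 1.397 mrem/h.
Stay time = 0.0800 mrem ÷ 1.397 mrem/h = 0.05727 h = 3.436 min.

3.44 min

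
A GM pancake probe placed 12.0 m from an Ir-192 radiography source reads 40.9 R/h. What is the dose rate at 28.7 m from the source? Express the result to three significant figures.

7.15 R/h

Intensity scales as (d₁/d₂)², so scaling from 12.0 m to 28.7 m:
(12.0/28.7)² = 0.1748, so 40.9 × 0.1748 = 7.149 R/h.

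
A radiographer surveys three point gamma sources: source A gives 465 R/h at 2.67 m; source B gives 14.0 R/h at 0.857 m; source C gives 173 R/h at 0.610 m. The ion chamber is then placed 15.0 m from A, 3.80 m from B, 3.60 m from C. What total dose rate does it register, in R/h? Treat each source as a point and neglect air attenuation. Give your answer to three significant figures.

20.4 R/h

By superposition, sum each source's inverse-square contribution:
A: 465 × (2.67/15.0)² = 14.73 R/h
B: 14.0 × (0.857/3.80)² = 0.7121 R/h
C: 173 × (0.610/3.60)² = 4.967 R/h
Total = 14.73 + 0.7121 + 4.967 = 20.41 R/h.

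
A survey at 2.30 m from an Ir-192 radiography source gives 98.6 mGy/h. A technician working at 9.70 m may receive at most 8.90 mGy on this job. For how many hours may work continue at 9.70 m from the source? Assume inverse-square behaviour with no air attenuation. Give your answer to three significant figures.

1.61 h

Applying the 1/r² law, rate at 9.70 m:
(2.30/9.70)² = 0.05622, so 98.6 × 0.05622 = 5.543 mGy/h.
Stay time = 8.90 mGy ÷ 5.543 mGy/h = 1.606 h.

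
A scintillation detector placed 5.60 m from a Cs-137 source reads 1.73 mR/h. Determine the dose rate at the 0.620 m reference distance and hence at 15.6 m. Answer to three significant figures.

141 mR/h; 0.223 mR/h

Since intensity falls as 1/r²,
At 0.620 m: 1.73 × (5.60/0.620)² = 1.73 × 81.58 = 141.1 mR/h
At 15.6 m: 141.1 × (0.620/15.6)² = 141.1 × 0.001580 = 0.2229 mR/h.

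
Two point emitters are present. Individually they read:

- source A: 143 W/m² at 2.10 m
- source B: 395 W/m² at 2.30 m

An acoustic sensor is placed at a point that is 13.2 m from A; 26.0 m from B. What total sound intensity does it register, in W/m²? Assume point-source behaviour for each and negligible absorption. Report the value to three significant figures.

Each source contributes Iᵢ·(dᵢ/rᵢ)²; contributions add.
A: 143 × (2.10/13.2)² = 3.619 W/m²
B: 395 × (2.30/26.0)² = 3.091 W/m²
Total = 3.619 + 3.091 = 6.710 W/m².

6.71 W/m²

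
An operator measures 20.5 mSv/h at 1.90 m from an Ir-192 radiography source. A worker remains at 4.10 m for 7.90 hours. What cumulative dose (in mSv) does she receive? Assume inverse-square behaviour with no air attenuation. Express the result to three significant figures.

Using I₁d₁² = I₂d₂², rate at 4.10 m:
(1.90/4.10)² = 0.2148, so 20.5 × 0.2148 = 4.403 mSv/h.
Dose = rate × time = 4.403 mSv/h × 7.900 h = 34.78 mSv.

34.8 mSv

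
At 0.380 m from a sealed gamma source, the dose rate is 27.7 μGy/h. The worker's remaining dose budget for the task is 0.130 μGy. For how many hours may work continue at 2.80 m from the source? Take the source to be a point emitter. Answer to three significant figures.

Since intensity falls as 1/r², rate at 2.80 m:
27.7 × (0.380/2.80)² = 27.7 × 0.01842 = 0.5102 μGy/h.
Stay time = 0.130 μGy ÷ 0.5102 μGy/h = 0.2548 h.

0.255 h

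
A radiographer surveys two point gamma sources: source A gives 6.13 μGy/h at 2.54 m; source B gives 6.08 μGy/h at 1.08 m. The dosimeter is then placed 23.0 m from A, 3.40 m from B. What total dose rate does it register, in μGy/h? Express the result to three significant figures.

0.688 μGy/h

Each source contributes Iᵢ·(dᵢ/rᵢ)²; contributions add.
A: 6.13 × (2.54/23.0)² = 0.07476 μGy/h
B: 6.08 × (1.08/3.40)² = 0.6135 μGy/h
Total = 0.07476 + 0.6135 = 0.6883 μGy/h.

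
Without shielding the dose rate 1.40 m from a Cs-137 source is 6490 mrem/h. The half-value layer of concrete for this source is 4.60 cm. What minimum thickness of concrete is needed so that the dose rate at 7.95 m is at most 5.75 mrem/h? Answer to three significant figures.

At 7.95 m, distance alone gives 6490 × (1.40/7.95)² = 6490 × 0.03101 = 201.3 mrem/h.
Further attenuation needed: 201.3/5.75 = 35.01.
n = log₂(35.01) = 5.130 half-value layers.
Thickness = 5.130 × 4.60 cm = 23.60 cm.

23.6 cm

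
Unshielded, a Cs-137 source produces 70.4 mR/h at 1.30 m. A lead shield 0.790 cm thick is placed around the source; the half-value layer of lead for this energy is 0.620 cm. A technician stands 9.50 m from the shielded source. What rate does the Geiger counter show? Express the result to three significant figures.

0.545 mR/h

Distance alone: (1.30/9.50)² = 0.01873, so 70.4 × 0.01873 = 1.319 mR/h.
Shield: 0.790/0.620 = 1.274 half-value layers → attenuation 2^(−1.274) = 0.4135.
Combined: 1.319 × 0.4135 = 0.5454 mR/h.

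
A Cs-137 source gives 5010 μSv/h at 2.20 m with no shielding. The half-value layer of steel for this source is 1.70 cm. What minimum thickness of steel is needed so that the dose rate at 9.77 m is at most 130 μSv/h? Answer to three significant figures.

1.64 cm

At 9.77 m, distance alone gives 5010 × (2.20/9.77)² = 5010 × 0.05071 = 254.1 μSv/h.
Further attenuation needed: 254.1/130 = 1.955.
n = log₂(1.955) = 0.9672 half-value layers.
Thickness = 0.9672 × 1.70 cm = 1.644 cm.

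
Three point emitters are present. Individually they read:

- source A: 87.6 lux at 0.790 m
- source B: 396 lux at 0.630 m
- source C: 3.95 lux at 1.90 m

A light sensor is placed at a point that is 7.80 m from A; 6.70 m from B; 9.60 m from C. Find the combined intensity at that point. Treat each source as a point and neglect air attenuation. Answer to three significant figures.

4.55 lux

By superposition, sum each source's inverse-square contribution:
A: 87.6 × (0.790/7.80)² = 0.8986 lux
B: 396 × (0.630/6.70)² = 3.501 lux
C: 3.95 × (1.90/9.60)² = 0.1547 lux
Total = 0.8986 + 3.501 + 0.1547 = 4.554 lux.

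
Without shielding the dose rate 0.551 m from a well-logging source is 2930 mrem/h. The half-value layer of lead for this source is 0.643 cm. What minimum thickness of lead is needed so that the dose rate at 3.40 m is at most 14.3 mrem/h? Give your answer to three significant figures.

1.56 cm

At 3.40 m, distance alone gives 2930 × (0.551/3.40)² = 2930 × 0.02626 = 76.94 mrem/h.
Further attenuation needed: 76.94/14.3 = 5.380.
n = log₂(5.380) = 2.428 half-value layers.
Thickness = 2.428 × 0.643 cm = 1.561 cm.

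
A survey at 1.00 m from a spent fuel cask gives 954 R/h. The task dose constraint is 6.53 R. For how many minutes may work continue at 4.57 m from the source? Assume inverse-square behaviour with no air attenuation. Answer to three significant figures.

Applying the 1/r² law, rate at 4.57 m:
954 × (1.00/4.57)² = 954 × 0.04788 = 45.68 R/h.
Stay time = 6.53 R ÷ 45.68 R/h = 0.1430 h = 8.580 min.

8.58 min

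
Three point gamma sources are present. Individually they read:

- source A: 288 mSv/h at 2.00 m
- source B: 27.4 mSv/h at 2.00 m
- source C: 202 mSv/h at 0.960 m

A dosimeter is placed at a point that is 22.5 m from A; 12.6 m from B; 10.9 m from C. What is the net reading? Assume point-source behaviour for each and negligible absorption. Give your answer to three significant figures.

4.53 mSv/h

By superposition, sum each source's inverse-square contribution:
A: 288 × (2.00/22.5)² = 2.276 mSv/h
B: 27.4 × (2.00/12.6)² = 0.6904 mSv/h
C: 202 × (0.960/10.9)² = 1.567 mSv/h
Total = 2.276 + 0.6904 + 1.567 = 4.533 mSv/h.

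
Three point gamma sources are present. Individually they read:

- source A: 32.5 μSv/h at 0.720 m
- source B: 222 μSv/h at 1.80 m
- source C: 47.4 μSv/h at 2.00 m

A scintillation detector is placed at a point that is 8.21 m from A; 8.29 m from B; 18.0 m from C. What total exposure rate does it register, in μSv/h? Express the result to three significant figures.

11.3 μSv/h

Each source contributes Iᵢ·(dᵢ/rᵢ)²; contributions add.
A: 32.5 × (0.720/8.21)² = 0.2500 μSv/h
B: 222 × (1.80/8.29)² = 10.47 μSv/h
C: 47.4 × (2.00/18.0)² = 0.5852 μSv/h
Total = 0.2500 + 10.47 + 0.5852 = 11.31 μSv/h.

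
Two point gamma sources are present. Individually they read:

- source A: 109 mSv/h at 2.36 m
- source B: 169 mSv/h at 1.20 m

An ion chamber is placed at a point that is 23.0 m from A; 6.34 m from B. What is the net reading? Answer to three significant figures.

7.20 mSv/h

By superposition, sum each source's inverse-square contribution:
A: 109 × (2.36/23.0)² = 1.148 mSv/h
B: 169 × (1.20/6.34)² = 6.054 mSv/h
Total = 1.148 + 6.054 = 7.202 mSv/h.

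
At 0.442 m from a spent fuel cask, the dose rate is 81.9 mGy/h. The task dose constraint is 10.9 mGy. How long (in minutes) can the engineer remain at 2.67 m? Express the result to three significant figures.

291 min

Intensity scales as (d₁/d₂)², so rate at 2.67 m:
81.9 × (0.442/2.67)² = 81.9 × 0.02740 = 2.244 mGy/h.
Stay time = 10.9 mGy ÷ 2.244 mGy/h = 4.857 h = 291.4 min.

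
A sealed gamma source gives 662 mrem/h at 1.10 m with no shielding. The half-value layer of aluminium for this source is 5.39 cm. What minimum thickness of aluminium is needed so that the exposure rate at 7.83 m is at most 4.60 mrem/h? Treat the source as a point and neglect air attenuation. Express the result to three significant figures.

8.12 cm

At 7.83 m, distance alone gives 662 × (1.10/7.83)² = 662 × 0.01974 = 13.07 mrem/h.
Further attenuation needed: 13.07/4.60 = 2.841.
n = log₂(2.841) = 1.506 half-value layers.
Thickness = 1.506 × 5.39 cm = 8.117 cm.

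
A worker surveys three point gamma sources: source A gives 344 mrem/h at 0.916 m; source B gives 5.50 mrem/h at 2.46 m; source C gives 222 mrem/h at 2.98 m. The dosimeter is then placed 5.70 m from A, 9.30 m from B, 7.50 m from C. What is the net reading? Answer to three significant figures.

44.3 mrem/h

By superposition, sum each source's inverse-square contribution:
A: 344 × (0.916/5.70)² = 8.884 mrem/h
B: 5.50 × (2.46/9.30)² = 0.3848 mrem/h
C: 222 × (2.98/7.50)² = 35.05 mrem/h
Total = 8.884 + 0.3848 + 35.05 = 44.32 mrem/h.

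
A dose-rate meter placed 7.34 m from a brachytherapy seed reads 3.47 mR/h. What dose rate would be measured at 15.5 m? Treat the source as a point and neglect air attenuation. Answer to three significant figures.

0.778 mR/h

Using I₁d₁² = I₂d₂², scaling from 7.34 m to 15.5 m:
(7.34/15.5)² = 0.2242, so 3.47 × 0.2242 = 0.7780 mR/h.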